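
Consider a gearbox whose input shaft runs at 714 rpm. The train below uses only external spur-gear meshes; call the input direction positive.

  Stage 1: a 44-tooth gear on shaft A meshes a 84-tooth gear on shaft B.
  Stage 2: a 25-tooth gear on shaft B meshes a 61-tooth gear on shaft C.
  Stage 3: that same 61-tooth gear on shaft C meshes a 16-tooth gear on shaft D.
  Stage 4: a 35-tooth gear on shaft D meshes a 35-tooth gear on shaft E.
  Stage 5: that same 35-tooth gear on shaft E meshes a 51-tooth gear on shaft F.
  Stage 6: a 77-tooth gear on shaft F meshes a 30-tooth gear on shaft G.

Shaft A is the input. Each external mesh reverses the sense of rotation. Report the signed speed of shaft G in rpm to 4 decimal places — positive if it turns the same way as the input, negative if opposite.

Stage 1 [44T→84T]: ω = 714.0000×44/84 = 374.0000 rpm, dir flips to −; running = −374.0000
Stage 2 [25T→61T]: ω = 374.0000×25/61 = 153.2787 rpm, dir flips to +; running = +153.2787
Stage 3 [61T→16T]: ω = 153.2787×61/16 = 584.3750 rpm, dir flips to −; running = −584.3750
Stage 4 [35T→35T]: ω = 584.3750×35/35 = 584.3750 rpm, dir flips to +; running = +584.3750
Stage 5 [35T→51T]: ω = 584.3750×35/51 = 401.0417 rpm, dir flips to −; running = −401.0417
Stage 6 [77T→30T]: ω = 401.0417×77/30 = 1029.3403 rpm, dir flips to +; running = +1029.3403

+1029.3403 rpm (same as input, |ω| = 1029.3403 rpm)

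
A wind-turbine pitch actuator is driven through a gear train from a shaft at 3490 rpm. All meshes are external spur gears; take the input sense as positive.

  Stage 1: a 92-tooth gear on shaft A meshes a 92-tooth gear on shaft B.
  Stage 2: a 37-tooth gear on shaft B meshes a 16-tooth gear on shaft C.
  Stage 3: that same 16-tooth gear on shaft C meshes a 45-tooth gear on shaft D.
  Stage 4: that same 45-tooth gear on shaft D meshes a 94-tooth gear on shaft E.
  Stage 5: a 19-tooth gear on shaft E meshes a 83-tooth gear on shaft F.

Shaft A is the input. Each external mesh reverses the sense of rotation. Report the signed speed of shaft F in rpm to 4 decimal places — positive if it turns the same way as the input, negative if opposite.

Stage 1 [92T→92T]: ω = 3490.0000×92/92 = 3490.0000 rpm, dir flips to −; running = −3490.0000
Stage 2 [37T→16T]: ω = 3490.0000×37/16 = 8070.6250 rpm, dir flips to +; running = +8070.6250
Stage 3 [16T→45T]: ω = 8070.6250×16/45 = 2869.5556 rpm, dir flips to −; running = −2869.5556
Stage 4 [45T→94T]: ω = 2869.5556×45/94 = 1373.7234 rpm, dir flips to +; running = +1373.7234
Stage 5 [19T→83T]: ω = 1373.7234×19/83 = 314.4668 rpm, dir flips to −; running = −314.4668

-314.4668 rpm (opposite to input, |ω| = 314.4668 rpm)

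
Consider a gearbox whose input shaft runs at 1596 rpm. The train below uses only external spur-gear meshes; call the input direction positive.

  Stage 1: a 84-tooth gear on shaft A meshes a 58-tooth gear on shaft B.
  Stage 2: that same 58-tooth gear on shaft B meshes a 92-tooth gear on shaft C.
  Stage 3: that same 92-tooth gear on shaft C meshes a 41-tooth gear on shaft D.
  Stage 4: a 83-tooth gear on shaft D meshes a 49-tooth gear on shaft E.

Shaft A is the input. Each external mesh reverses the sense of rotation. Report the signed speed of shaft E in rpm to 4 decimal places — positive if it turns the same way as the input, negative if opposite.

Stage 1 [84T→58T]: ω = 1596.0000×84/58 = 2311.4483 rpm, dir flips to −; running = −2311.4483
Stage 2 [58T→92T]: ω = 2311.4483×58/92 = 1457.2174 rpm, dir flips to +; running = +1457.2174
Stage 3 [92T→41T]: ω = 1457.2174×92/41 = 3269.8537 rpm, dir flips to −; running = −3269.8537
Stage 4 [83T→49T]: ω = 3269.8537×83/49 = 5538.7317 rpm, dir flips to +; running = +5538.7317

+5538.7317 rpm (same as input, |ω| = 5538.7317 rpm)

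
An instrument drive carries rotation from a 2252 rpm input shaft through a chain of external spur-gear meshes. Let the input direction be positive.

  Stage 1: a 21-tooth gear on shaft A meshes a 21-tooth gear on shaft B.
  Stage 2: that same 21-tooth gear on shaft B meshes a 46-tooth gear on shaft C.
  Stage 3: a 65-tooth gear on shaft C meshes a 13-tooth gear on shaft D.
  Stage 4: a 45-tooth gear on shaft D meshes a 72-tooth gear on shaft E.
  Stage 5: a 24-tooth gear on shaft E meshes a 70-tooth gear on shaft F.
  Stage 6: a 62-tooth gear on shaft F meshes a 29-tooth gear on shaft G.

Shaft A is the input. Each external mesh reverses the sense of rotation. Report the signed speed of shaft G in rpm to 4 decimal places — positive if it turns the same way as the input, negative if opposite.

+2354.9775 rpm (same as input, |ω| = 2354.9775 rpm)

Stage 1 [21T→21T]: ω = 2252.0000×21/21 = 2252.0000 rpm, dir flips to −; running = −2252.0000
Stage 2 [21T→46T]: ω = 2252.0000×21/46 = 1028.0870 rpm, dir flips to +; running = +1028.0870
Stage 3 [65T→13T]: ω = 1028.0870×65/13 = 5140.4348 rpm, dir flips to −; running = −5140.4348
Stage 4 [45T→72T]: ω = 5140.4348×45/72 = 3212.7717 rpm, dir flips to +; running = +3212.7717
Stage 5 [24T→70T]: ω = 3212.7717×24/70 = 1101.5217 rpm, dir flips to −; running = −1101.5217
Stage 6 [62T→29T]: ω = 1101.5217×62/29 = 2354.9775 rpm, dir flips to +; running = +2354.9775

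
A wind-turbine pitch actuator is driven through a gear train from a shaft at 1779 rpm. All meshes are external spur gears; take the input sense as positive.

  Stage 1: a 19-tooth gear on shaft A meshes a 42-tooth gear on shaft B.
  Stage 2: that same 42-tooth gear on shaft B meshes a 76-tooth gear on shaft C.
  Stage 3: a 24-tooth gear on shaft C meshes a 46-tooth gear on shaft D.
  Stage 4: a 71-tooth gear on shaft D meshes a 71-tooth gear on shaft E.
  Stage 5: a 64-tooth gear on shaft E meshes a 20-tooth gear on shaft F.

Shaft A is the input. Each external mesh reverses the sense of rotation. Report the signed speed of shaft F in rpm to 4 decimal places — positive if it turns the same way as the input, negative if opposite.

-742.5391 rpm (opposite to input, |ω| = 742.5391 rpm)

Stage 1 [19T→42T]: ω = 1779.0000×19/42 = 804.7857 rpm, dir flips to −; running = −804.7857
Stage 2 [42T→76T]: ω = 804.7857×42/76 = 444.7500 rpm, dir flips to +; running = +444.7500
Stage 3 [24T→46T]: ω = 444.7500×24/46 = 232.0435 rpm, dir flips to −; running = −232.0435
Stage 4 [71T→71T]: ω = 232.0435×71/71 = 232.0435 rpm, dir flips to +; running = +232.0435
Stage 5 [64T→20T]: ω = 232.0435×64/20 = 742.5391 rpm, dir flips to −; running = −742.5391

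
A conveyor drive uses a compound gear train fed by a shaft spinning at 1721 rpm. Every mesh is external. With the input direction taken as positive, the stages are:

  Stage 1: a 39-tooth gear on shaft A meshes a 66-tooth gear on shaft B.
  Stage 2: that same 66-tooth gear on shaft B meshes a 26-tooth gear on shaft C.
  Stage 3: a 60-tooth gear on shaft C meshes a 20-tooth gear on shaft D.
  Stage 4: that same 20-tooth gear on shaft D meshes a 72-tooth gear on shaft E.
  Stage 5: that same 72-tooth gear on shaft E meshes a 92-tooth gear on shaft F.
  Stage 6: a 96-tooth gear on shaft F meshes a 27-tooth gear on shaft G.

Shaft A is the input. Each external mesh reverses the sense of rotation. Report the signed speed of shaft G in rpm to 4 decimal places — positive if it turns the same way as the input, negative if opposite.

Stage 1 [39T→66T]: ω = 1721.0000×39/66 = 1016.9545 rpm, dir flips to −; running = −1016.9545
Stage 2 [66T→26T]: ω = 1016.9545×66/26 = 2581.5000 rpm, dir flips to +; running = +2581.5000
Stage 3 [60T→20T]: ω = 2581.5000×60/20 = 7744.5000 rpm, dir flips to −; running = −7744.5000
Stage 4 [20T→72T]: ω = 7744.5000×20/72 = 2151.2500 rpm, dir flips to +; running = +2151.2500
Stage 5 [72T→92T]: ω = 2151.2500×72/92 = 1683.5870 rpm, dir flips to −; running = −1683.5870
Stage 6 [96T→27T]: ω = 1683.5870×96/27 = 5986.0870 rpm, dir flips to +; running = +5986.0870

+5986.0870 rpm (same as input, |ω| = 5986.0870 rpm)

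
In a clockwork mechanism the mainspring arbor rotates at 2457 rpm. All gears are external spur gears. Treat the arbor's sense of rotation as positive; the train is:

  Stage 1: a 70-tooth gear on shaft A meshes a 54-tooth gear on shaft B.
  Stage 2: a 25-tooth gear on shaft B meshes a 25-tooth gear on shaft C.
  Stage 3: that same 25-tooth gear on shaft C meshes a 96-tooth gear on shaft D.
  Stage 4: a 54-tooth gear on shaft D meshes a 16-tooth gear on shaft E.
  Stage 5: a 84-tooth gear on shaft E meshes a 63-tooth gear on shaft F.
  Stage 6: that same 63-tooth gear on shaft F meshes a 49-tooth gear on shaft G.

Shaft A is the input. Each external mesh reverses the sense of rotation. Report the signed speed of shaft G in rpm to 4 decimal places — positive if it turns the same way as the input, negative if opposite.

Stage 1 [70T→54T]: ω = 2457.0000×70/54 = 3185.0000 rpm, dir flips to −; running = −3185.0000
Stage 2 [25T→25T]: ω = 3185.0000×25/25 = 3185.0000 rpm, dir flips to +; running = +3185.0000
Stage 3 [25T→96T]: ω = 3185.0000×25/96 = 829.4271 rpm, dir flips to −; running = −829.4271
Stage 4 [54T→16T]: ω = 829.4271×54/16 = 2799.3164 rpm, dir flips to +; running = +2799.3164
Stage 5 [84T→63T]: ω = 2799.3164×84/63 = 3732.4219 rpm, dir flips to −; running = −3732.4219
Stage 6 [63T→49T]: ω = 3732.4219×63/49 = 4798.8281 rpm, dir flips to +; running = +4798.8281

+4798.8281 rpm (same as input, |ω| = 4798.8281 rpm)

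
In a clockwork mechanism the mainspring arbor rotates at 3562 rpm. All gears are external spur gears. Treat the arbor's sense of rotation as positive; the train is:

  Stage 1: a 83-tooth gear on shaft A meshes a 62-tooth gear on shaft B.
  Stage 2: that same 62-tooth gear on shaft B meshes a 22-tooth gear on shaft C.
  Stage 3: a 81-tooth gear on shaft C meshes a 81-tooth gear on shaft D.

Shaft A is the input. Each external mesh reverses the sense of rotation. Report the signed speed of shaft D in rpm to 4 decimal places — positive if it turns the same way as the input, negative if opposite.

-13438.4545 rpm (opposite to input, |ω| = 13438.4545 rpm)

Stage 1 [83T→62T]: ω = 3562.0000×83/62 = 4768.4839 rpm, dir flips to −; running = −4768.4839
Stage 2 [62T→22T]: ω = 4768.4839×62/22 = 13438.4545 rpm, dir flips to +; running = +13438.4545
Stage 3 [81T→81T]: ω = 13438.4545×81/81 = 13438.4545 rpm, dir flips to −; running = −13438.4545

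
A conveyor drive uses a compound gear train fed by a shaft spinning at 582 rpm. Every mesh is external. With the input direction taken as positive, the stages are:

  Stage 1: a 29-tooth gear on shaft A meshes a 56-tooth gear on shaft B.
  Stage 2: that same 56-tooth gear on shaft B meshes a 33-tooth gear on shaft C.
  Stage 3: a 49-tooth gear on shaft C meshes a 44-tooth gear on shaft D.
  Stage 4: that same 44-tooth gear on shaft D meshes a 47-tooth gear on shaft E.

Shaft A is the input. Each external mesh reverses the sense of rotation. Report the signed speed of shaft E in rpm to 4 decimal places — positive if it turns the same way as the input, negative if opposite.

+533.2186 rpm (same as input, |ω| = 533.2186 rpm)

Stage 1 [29T→56T]: ω = 582.0000×29/56 = 301.3929 rpm, dir flips to −; running = −301.3929
Stage 2 [56T→33T]: ω = 301.3929×56/33 = 511.4545 rpm, dir flips to +; running = +511.4545
Stage 3 [49T→44T]: ω = 511.4545×49/44 = 569.5744 rpm, dir flips to −; running = −569.5744
Stage 4 [44T→47T]: ω = 569.5744×44/47 = 533.2186 rpm, dir flips to +; running = +533.2186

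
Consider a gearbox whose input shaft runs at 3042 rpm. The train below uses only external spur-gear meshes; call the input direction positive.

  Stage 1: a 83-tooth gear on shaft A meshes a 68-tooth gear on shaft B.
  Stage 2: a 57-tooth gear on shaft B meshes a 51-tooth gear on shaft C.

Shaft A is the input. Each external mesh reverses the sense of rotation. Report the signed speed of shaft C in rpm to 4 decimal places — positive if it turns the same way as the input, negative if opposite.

+4149.8564 rpm (same as input, |ω| = 4149.8564 rpm)

Stage 1 [83T→68T]: ω = 3042.0000×83/68 = 3713.0294 rpm, dir flips to −; running = −3713.0294
Stage 2 [57T→51T]: ω = 3713.0294×57/51 = 4149.8564 rpm, dir flips to +; running = +4149.8564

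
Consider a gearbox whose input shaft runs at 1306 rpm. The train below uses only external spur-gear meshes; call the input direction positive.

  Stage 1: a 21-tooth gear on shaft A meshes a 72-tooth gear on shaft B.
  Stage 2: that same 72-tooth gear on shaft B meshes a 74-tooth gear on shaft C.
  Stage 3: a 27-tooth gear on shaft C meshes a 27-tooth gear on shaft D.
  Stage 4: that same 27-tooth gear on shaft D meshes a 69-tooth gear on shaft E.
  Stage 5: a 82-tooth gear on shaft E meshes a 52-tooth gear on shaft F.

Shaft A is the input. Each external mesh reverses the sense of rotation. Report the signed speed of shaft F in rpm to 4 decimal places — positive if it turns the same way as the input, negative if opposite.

-228.6946 rpm (opposite to input, |ω| = 228.6946 rpm)

Stage 1 [21T→72T]: ω = 1306.0000×21/72 = 380.9167 rpm, dir flips to −; running = −380.9167
Stage 2 [72T→74T]: ω = 380.9167×72/74 = 370.6216 rpm, dir flips to +; running = +370.6216
Stage 3 [27T→27T]: ω = 370.6216×27/27 = 370.6216 rpm, dir flips to −; running = −370.6216
Stage 4 [27T→69T]: ω = 370.6216×27/69 = 145.0259 rpm, dir flips to +; running = +145.0259
Stage 5 [82T→52T]: ω = 145.0259×82/52 = 228.6946 rpm, dir flips to −; running = −228.6946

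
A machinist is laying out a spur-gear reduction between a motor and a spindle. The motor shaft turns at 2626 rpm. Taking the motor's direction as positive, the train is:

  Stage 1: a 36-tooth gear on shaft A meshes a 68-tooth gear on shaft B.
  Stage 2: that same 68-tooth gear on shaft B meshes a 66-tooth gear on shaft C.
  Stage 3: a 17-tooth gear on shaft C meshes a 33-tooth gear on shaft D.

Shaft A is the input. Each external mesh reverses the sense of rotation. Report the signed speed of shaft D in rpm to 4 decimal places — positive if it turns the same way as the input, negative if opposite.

-737.8843 rpm (opposite to input, |ω| = 737.8843 rpm)

Stage 1 [36T→68T]: ω = 2626.0000×36/68 = 1390.2353 rpm, dir flips to −; running = −1390.2353
Stage 2 [68T→66T]: ω = 1390.2353×68/66 = 1432.3636 rpm, dir flips to +; running = +1432.3636
Stage 3 [17T→33T]: ω = 1432.3636×17/33 = 737.8843 rpm, dir flips to −; running = −737.8843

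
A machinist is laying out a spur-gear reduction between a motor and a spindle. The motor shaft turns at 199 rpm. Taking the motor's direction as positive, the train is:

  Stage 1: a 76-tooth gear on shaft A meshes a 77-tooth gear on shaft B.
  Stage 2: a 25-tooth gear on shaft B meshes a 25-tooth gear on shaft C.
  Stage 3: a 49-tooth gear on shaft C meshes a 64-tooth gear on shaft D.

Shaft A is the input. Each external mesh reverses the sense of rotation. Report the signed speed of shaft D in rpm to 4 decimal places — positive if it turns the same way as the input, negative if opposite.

-150.3807 rpm (opposite to input, |ω| = 150.3807 rpm)

Stage 1 [76T→77T]: ω = 199.0000×76/77 = 196.4156 rpm, dir flips to −; running = −196.4156
Stage 2 [25T→25T]: ω = 196.4156×25/25 = 196.4156 rpm, dir flips to +; running = +196.4156
Stage 3 [49T→64T]: ω = 196.4156×49/64 = 150.3807 rpm, dir flips to −; running = −150.3807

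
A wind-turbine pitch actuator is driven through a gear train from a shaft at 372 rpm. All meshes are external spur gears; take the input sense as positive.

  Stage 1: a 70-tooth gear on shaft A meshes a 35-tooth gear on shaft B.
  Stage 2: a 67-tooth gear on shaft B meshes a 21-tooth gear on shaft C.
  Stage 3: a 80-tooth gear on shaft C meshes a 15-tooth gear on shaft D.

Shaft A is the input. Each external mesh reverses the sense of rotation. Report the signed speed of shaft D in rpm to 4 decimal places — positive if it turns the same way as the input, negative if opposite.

Stage 1 [70T→35T]: ω = 372.0000×70/35 = 744.0000 rpm, dir flips to −; running = −744.0000
Stage 2 [67T→21T]: ω = 744.0000×67/21 = 2373.7143 rpm, dir flips to +; running = +2373.7143
Stage 3 [80T→15T]: ω = 2373.7143×80/15 = 12659.8095 rpm, dir flips to −; running = −12659.8095

-12659.8095 rpm (opposite to input, |ω| = 12659.8095 rpm)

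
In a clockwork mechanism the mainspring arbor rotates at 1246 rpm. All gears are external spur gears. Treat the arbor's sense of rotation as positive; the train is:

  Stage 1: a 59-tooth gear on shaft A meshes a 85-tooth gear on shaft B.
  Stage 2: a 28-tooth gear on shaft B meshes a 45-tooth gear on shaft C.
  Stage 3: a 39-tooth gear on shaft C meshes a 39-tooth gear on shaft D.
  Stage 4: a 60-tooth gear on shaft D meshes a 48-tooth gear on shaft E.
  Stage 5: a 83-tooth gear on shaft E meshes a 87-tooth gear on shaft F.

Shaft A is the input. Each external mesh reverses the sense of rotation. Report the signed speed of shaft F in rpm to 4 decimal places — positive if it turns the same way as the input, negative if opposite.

-641.7494 rpm (opposite to input, |ω| = 641.7494 rpm)

Stage 1 [59T→85T]: ω = 1246.0000×59/85 = 864.8706 rpm, dir flips to −; running = −864.8706
Stage 2 [28T→45T]: ω = 864.8706×28/45 = 538.1417 rpm, dir flips to +; running = +538.1417
Stage 3 [39T→39T]: ω = 538.1417×39/39 = 538.1417 rpm, dir flips to −; running = −538.1417
Stage 4 [60T→48T]: ω = 538.1417×60/48 = 672.6771 rpm, dir flips to +; running = +672.6771
Stage 5 [83T→87T]: ω = 672.6771×83/87 = 641.7494 rpm, dir flips to −; running = −641.7494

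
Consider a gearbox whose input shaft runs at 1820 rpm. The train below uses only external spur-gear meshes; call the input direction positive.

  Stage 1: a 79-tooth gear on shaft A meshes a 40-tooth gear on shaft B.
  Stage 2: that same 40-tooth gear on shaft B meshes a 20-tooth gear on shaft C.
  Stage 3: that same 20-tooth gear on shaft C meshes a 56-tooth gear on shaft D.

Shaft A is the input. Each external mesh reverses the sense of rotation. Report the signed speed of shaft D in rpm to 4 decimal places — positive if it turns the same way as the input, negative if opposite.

-2567.5000 rpm (opposite to input, |ω| = 2567.5000 rpm)

Stage 1 [79T→40T]: ω = 1820.0000×79/40 = 3594.5000 rpm, dir flips to −; running = −3594.5000
Stage 2 [40T→20T]: ω = 3594.5000×40/20 = 7189.0000 rpm, dir flips to +; running = +7189.0000
Stage 3 [20T→56T]: ω = 7189.0000×20/56 = 2567.5000 rpm, dir flips to −; running = −2567.5000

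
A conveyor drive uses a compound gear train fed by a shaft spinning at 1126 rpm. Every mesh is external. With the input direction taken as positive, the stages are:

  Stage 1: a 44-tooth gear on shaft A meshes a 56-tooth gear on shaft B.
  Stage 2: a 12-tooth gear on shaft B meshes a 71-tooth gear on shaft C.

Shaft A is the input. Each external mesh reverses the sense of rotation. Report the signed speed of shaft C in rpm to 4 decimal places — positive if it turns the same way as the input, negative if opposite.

+149.5292 rpm (same as input, |ω| = 149.5292 rpm)

Stage 1 [44T→56T]: ω = 1126.0000×44/56 = 884.7143 rpm, dir flips to −; running = −884.7143
Stage 2 [12T→71T]: ω = 884.7143×12/71 = 149.5292 rpm, dir flips to +; running = +149.5292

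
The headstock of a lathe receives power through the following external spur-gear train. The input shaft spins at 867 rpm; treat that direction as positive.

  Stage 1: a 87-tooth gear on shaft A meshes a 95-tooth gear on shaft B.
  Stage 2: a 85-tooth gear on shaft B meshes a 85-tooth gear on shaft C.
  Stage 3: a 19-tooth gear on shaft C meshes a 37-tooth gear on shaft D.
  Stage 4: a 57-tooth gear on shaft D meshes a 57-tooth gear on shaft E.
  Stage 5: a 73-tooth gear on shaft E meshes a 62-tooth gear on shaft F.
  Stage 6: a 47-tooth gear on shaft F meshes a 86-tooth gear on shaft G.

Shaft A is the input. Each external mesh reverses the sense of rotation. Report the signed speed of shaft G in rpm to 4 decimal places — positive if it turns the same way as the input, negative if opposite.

Stage 1 [87T→95T]: ω = 867.0000×87/95 = 793.9895 rpm, dir flips to −; running = −793.9895
Stage 2 [85T→85T]: ω = 793.9895×85/85 = 793.9895 rpm, dir flips to +; running = +793.9895
Stage 3 [19T→37T]: ω = 793.9895×19/37 = 407.7243 rpm, dir flips to −; running = −407.7243
Stage 4 [57T→57T]: ω = 407.7243×57/57 = 407.7243 rpm, dir flips to +; running = +407.7243
Stage 5 [73T→62T]: ω = 407.7243×73/62 = 480.0625 rpm, dir flips to −; running = −480.0625
Stage 6 [47T→86T]: ω = 480.0625×47/86 = 262.3597 rpm, dir flips to +; running = +262.3597

+262.3597 rpm (same as input, |ω| = 262.3597 rpm)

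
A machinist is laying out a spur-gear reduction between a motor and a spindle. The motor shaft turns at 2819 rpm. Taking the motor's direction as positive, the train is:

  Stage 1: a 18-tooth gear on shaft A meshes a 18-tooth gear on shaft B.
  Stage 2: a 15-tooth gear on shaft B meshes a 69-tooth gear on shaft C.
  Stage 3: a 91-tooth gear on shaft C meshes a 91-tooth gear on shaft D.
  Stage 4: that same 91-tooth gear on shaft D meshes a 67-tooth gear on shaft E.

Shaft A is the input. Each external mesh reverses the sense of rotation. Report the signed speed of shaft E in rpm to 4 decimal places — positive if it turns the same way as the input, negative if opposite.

Stage 1 [18T→18T]: ω = 2819.0000×18/18 = 2819.0000 rpm, dir flips to −; running = −2819.0000
Stage 2 [15T→69T]: ω = 2819.0000×15/69 = 612.8261 rpm, dir flips to +; running = +612.8261
Stage 3 [91T→91T]: ω = 612.8261×91/91 = 612.8261 rpm, dir flips to −; running = −612.8261
Stage 4 [91T→67T]: ω = 612.8261×91/67 = 832.3459 rpm, dir flips to +; running = +832.3459

+832.3459 rpm (same as input, |ω| = 832.3459 rpm)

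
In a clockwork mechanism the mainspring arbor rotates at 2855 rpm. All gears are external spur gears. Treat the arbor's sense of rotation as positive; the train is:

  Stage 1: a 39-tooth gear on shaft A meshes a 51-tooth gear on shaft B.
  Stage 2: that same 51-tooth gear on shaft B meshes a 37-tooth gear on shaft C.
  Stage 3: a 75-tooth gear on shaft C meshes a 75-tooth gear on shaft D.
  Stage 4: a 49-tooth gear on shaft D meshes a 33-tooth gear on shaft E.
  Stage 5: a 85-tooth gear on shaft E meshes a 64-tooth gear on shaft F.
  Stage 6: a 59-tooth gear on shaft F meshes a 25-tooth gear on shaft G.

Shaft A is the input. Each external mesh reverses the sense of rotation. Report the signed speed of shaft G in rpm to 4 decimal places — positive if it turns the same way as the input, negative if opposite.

+14005.6120 rpm (same as input, |ω| = 14005.6120 rpm)

Stage 1 [39T→51T]: ω = 2855.0000×39/51 = 2183.2353 rpm, dir flips to −; running = −2183.2353
Stage 2 [51T→37T]: ω = 2183.2353×51/37 = 3009.3243 rpm, dir flips to +; running = +3009.3243
Stage 3 [75T→75T]: ω = 3009.3243×75/75 = 3009.3243 rpm, dir flips to −; running = −3009.3243
Stage 4 [49T→33T]: ω = 3009.3243×49/33 = 4468.3907 rpm, dir flips to +; running = +4468.3907
Stage 5 [85T→64T]: ω = 4468.3907×85/64 = 5934.5813 rpm, dir flips to −; running = −5934.5813
Stage 6 [59T→25T]: ω = 5934.5813×59/25 = 14005.6120 rpm, dir flips to +; running = +14005.6120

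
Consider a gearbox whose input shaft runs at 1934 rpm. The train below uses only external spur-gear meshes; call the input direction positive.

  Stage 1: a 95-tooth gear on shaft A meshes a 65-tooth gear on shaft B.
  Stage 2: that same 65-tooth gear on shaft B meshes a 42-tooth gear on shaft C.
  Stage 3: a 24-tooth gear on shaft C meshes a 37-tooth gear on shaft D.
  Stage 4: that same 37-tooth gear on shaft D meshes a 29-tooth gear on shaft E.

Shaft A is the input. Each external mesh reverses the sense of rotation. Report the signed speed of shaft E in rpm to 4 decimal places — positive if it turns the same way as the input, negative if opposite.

+3620.2956 rpm (same as input, |ω| = 3620.2956 rpm)

Stage 1 [95T→65T]: ω = 1934.0000×95/65 = 2826.6154 rpm, dir flips to −; running = −2826.6154
Stage 2 [65T→42T]: ω = 2826.6154×65/42 = 4374.5238 rpm, dir flips to +; running = +4374.5238
Stage 3 [24T→37T]: ω = 4374.5238×24/37 = 2837.5290 rpm, dir flips to −; running = −2837.5290
Stage 4 [37T→29T]: ω = 2837.5290×37/29 = 3620.2956 rpm, dir flips to +; running = +3620.2956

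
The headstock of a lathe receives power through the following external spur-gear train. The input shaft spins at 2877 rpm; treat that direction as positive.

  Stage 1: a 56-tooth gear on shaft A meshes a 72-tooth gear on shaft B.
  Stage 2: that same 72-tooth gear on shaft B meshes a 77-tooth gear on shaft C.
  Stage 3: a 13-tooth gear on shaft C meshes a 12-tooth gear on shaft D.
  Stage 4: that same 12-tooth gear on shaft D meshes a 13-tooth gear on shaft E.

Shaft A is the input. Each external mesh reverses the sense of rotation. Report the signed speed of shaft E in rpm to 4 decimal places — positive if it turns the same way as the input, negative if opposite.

+2092.3636 rpm (same as input, |ω| = 2092.3636 rpm)

Stage 1 [56T→72T]: ω = 2877.0000×56/72 = 2237.6667 rpm, dir flips to −; running = −2237.6667
Stage 2 [72T→77T]: ω = 2237.6667×72/77 = 2092.3636 rpm, dir flips to +; running = +2092.3636
Stage 3 [13T→12T]: ω = 2092.3636×13/12 = 2266.7273 rpm, dir flips to −; running = −2266.7273
Stage 4 [12T→13T]: ω = 2266.7273×12/13 = 2092.3636 rpm, dir flips to +; running = +2092.3636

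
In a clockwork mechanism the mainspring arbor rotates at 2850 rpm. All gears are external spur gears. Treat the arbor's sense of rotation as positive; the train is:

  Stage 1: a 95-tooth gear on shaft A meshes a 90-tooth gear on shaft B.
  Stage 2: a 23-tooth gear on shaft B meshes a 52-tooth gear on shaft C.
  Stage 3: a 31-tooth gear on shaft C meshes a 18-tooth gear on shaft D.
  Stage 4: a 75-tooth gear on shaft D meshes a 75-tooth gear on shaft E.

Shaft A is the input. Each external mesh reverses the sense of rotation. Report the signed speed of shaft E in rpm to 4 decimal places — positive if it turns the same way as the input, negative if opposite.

Stage 1 [95T→90T]: ω = 2850.0000×95/90 = 3008.3333 rpm, dir flips to −; running = −3008.3333
Stage 2 [23T→52T]: ω = 3008.3333×23/52 = 1330.6090 rpm, dir flips to +; running = +1330.6090
Stage 3 [31T→18T]: ω = 1330.6090×31/18 = 2291.6043 rpm, dir flips to −; running = −2291.6043
Stage 4 [75T→75T]: ω = 2291.6043×75/75 = 2291.6043 rpm, dir flips to +; running = +2291.6043

+2291.6043 rpm (same as input, |ω| = 2291.6043 rpm)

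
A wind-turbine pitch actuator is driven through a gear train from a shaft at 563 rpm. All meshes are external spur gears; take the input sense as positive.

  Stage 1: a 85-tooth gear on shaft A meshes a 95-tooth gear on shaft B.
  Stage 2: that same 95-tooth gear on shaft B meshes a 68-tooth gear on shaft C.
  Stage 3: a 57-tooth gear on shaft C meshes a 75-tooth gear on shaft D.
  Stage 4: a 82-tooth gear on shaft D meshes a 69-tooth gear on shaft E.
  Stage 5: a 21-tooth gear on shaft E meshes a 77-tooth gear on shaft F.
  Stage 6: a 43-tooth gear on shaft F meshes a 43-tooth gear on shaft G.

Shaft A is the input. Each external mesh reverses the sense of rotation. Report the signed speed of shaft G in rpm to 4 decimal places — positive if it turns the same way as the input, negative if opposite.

Stage 1 [85T→95T]: ω = 563.0000×85/95 = 503.7368 rpm, dir flips to −; running = −503.7368
Stage 2 [95T→68T]: ω = 503.7368×95/68 = 703.7500 rpm, dir flips to +; running = +703.7500
Stage 3 [57T→75T]: ω = 703.7500×57/75 = 534.8500 rpm, dir flips to −; running = −534.8500
Stage 4 [82T→69T]: ω = 534.8500×82/69 = 635.6188 rpm, dir flips to +; running = +635.6188
Stage 5 [21T→77T]: ω = 635.6188×21/77 = 173.3506 rpm, dir flips to −; running = −173.3506
Stage 6 [43T→43T]: ω = 173.3506×43/43 = 173.3506 rpm, dir flips to +; running = +173.3506

+173.3506 rpm (same as input, |ω| = 173.3506 rpm)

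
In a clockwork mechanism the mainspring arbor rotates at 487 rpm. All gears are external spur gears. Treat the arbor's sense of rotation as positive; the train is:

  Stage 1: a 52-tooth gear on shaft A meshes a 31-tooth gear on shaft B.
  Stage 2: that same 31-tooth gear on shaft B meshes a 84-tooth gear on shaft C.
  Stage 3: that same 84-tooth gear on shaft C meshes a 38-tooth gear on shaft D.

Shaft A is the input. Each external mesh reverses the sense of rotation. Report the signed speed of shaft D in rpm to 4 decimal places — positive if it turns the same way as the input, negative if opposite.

Stage 1 [52T→31T]: ω = 487.0000×52/31 = 816.9032 rpm, dir flips to −; running = −816.9032
Stage 2 [31T→84T]: ω = 816.9032×31/84 = 301.4762 rpm, dir flips to +; running = +301.4762
Stage 3 [84T→38T]: ω = 301.4762×84/38 = 666.4211 rpm, dir flips to −; running = −666.4211

-666.4211 rpm (opposite to input, |ω| = 666.4211 rpm)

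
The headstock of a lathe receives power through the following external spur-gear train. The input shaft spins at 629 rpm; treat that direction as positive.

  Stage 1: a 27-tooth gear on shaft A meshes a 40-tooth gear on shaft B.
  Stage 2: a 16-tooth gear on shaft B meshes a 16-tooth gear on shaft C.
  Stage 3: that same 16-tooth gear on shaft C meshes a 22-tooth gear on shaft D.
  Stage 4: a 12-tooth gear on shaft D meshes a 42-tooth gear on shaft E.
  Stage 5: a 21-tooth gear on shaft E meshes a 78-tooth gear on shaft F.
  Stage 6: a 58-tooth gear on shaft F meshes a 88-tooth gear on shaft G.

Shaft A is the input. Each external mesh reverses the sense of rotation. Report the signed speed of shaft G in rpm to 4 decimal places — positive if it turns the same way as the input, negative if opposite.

Stage 1 [27T→40T]: ω = 629.0000×27/40 = 424.5750 rpm, dir flips to −; running = −424.5750
Stage 2 [16T→16T]: ω = 424.5750×16/16 = 424.5750 rpm, dir flips to +; running = +424.5750
Stage 3 [16T→22T]: ω = 424.5750×16/22 = 308.7818 rpm, dir flips to −; running = −308.7818
Stage 4 [12T→42T]: ω = 308.7818×12/42 = 88.2234 rpm, dir flips to +; running = +88.2234
Stage 5 [21T→78T]: ω = 88.2234×21/78 = 23.7524 rpm, dir flips to −; running = −23.7524
Stage 6 [58T→88T]: ω = 23.7524×58/88 = 15.6550 rpm, dir flips to +; running = +15.6550

+15.6550 rpm (same as input, |ω| = 15.6550 rpm)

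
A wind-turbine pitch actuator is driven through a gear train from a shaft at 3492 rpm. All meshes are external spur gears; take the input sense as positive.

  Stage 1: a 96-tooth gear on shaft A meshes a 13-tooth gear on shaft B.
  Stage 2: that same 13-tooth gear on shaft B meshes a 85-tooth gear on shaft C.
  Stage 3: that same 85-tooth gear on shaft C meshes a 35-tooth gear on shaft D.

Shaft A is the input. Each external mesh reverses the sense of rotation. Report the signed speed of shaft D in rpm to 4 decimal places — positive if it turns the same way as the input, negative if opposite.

-9578.0571 rpm (opposite to input, |ω| = 9578.0571 rpm)

Stage 1 [96T→13T]: ω = 3492.0000×96/13 = 25787.0769 rpm, dir flips to −; running = −25787.0769
Stage 2 [13T→85T]: ω = 25787.0769×13/85 = 3943.9059 rpm, dir flips to +; running = +3943.9059
Stage 3 [85T→35T]: ω = 3943.9059×85/35 = 9578.0571 rpm, dir flips to −; running = −9578.0571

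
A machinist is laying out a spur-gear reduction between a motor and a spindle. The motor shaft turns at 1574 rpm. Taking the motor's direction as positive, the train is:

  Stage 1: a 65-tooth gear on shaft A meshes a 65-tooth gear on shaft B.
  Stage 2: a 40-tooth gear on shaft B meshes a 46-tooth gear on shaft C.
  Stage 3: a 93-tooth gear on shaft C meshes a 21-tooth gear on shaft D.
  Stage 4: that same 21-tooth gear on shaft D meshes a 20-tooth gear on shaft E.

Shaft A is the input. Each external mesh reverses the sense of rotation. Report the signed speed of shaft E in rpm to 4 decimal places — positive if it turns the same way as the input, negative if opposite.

Stage 1 [65T→65T]: ω = 1574.0000×65/65 = 1574.0000 rpm, dir flips to −; running = −1574.0000
Stage 2 [40T→46T]: ω = 1574.0000×40/46 = 1368.6957 rpm, dir flips to +; running = +1368.6957
Stage 3 [93T→21T]: ω = 1368.6957×93/21 = 6061.3665 rpm, dir flips to −; running = −6061.3665
Stage 4 [21T→20T]: ω = 6061.3665×21/20 = 6364.4348 rpm, dir flips to +; running = +6364.4348

+6364.4348 rpm (same as input, |ω| = 6364.4348 rpm)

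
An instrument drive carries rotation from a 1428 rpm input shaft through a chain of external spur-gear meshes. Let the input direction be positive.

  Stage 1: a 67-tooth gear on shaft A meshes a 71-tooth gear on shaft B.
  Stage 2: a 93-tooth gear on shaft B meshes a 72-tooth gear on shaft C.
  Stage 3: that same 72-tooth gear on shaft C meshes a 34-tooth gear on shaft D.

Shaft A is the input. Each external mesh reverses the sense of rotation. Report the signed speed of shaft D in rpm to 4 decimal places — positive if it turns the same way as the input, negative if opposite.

-3685.9437 rpm (opposite to input, |ω| = 3685.9437 rpm)

Stage 1 [67T→71T]: ω = 1428.0000×67/71 = 1347.5493 rpm, dir flips to −; running = −1347.5493
Stage 2 [93T→72T]: ω = 1347.5493×93/72 = 1740.5845 rpm, dir flips to +; running = +1740.5845
Stage 3 [72T→34T]: ω = 1740.5845×72/34 = 3685.9437 rpm, dir flips to −; running = −3685.9437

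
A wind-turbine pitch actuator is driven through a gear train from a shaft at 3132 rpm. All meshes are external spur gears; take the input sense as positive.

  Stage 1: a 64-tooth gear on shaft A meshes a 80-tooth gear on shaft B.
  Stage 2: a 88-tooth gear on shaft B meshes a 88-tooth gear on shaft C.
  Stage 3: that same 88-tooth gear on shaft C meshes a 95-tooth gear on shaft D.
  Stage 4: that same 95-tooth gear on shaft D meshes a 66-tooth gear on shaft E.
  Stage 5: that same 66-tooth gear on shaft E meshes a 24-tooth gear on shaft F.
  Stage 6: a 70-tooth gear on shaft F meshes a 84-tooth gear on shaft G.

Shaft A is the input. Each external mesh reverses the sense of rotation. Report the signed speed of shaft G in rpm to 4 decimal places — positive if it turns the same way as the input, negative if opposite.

Stage 1 [64T→80T]: ω = 3132.0000×64/80 = 2505.6000 rpm, dir flips to −; running = −2505.6000
Stage 2 [88T→88T]: ω = 2505.6000×88/88 = 2505.6000 rpm, dir flips to +; running = +2505.6000
Stage 3 [88T→95T]: ω = 2505.6000×88/95 = 2320.9768 rpm, dir flips to −; running = −2320.9768
Stage 4 [95T→66T]: ω = 2320.9768×95/66 = 3340.8000 rpm, dir flips to +; running = +3340.8000
Stage 5 [66T→24T]: ω = 3340.8000×66/24 = 9187.2000 rpm, dir flips to −; running = −9187.2000
Stage 6 [70T→84T]: ω = 9187.2000×70/84 = 7656.0000 rpm, dir flips to +; running = +7656.0000

+7656.0000 rpm (same as input, |ω| = 7656.0000 rpm)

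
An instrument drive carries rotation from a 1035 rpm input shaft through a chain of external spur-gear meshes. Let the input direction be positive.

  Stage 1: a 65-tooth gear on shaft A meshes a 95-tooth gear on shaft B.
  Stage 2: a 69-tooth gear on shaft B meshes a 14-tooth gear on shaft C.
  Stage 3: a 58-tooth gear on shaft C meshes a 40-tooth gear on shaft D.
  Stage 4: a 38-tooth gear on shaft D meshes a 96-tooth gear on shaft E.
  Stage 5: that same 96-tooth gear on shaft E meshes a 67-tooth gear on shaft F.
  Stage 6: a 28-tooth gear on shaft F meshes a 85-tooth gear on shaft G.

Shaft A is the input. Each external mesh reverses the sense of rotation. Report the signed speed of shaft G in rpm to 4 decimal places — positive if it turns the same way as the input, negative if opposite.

+945.5120 rpm (same as input, |ω| = 945.5120 rpm)

Stage 1 [65T→95T]: ω = 1035.0000×65/95 = 708.1579 rpm, dir flips to −; running = −708.1579
Stage 2 [69T→14T]: ω = 708.1579×69/14 = 3490.2068 rpm, dir flips to +; running = +3490.2068
Stage 3 [58T→40T]: ω = 3490.2068×58/40 = 5060.7998 rpm, dir flips to −; running = −5060.7998
Stage 4 [38T→96T]: ω = 5060.7998×38/96 = 2003.2333 rpm, dir flips to +; running = +2003.2333
Stage 5 [96T→67T]: ω = 2003.2333×96/67 = 2870.3044 rpm, dir flips to −; running = −2870.3044
Stage 6 [28T→85T]: ω = 2870.3044×28/85 = 945.5120 rpm, dir flips to +; running = +945.5120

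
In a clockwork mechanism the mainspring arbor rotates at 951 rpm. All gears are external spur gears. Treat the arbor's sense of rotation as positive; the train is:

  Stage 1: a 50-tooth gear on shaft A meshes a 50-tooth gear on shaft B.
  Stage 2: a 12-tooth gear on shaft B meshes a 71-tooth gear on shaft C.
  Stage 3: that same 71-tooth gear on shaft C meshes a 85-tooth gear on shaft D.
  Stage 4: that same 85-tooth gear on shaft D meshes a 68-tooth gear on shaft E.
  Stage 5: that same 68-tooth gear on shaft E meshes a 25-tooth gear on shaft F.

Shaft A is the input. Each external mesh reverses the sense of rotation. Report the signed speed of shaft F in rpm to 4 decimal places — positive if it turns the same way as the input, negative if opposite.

-456.4800 rpm (opposite to input, |ω| = 456.4800 rpm)

Stage 1 [50T→50T]: ω = 951.0000×50/50 = 951.0000 rpm, dir flips to −; running = −951.0000
Stage 2 [12T→71T]: ω = 951.0000×12/71 = 160.7324 rpm, dir flips to +; running = +160.7324
Stage 3 [71T→85T]: ω = 160.7324×71/85 = 134.2588 rpm, dir flips to −; running = −134.2588
Stage 4 [85T→68T]: ω = 134.2588×85/68 = 167.8235 rpm, dir flips to +; running = +167.8235
Stage 5 [68T→25T]: ω = 167.8235×68/25 = 456.4800 rpm, dir flips to −; running = −456.4800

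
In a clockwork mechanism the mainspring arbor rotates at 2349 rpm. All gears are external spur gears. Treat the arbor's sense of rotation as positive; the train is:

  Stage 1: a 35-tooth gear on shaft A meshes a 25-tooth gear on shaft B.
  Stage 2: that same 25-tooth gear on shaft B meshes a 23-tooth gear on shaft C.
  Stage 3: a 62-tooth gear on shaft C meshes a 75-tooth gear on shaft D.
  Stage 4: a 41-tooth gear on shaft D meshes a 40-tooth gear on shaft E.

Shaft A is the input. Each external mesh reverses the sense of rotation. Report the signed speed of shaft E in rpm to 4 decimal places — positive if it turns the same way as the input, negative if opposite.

+3028.8483 rpm (same as input, |ω| = 3028.8483 rpm)

Stage 1 [35T→25T]: ω = 2349.0000×35/25 = 3288.6000 rpm, dir flips to −; running = −3288.6000
Stage 2 [25T→23T]: ω = 3288.6000×25/23 = 3574.5652 rpm, dir flips to +; running = +3574.5652
Stage 3 [62T→75T]: ω = 3574.5652×62/75 = 2954.9739 rpm, dir flips to −; running = −2954.9739
Stage 4 [41T→40T]: ω = 2954.9739×41/40 = 3028.8483 rpm, dir flips to +; running = +3028.8483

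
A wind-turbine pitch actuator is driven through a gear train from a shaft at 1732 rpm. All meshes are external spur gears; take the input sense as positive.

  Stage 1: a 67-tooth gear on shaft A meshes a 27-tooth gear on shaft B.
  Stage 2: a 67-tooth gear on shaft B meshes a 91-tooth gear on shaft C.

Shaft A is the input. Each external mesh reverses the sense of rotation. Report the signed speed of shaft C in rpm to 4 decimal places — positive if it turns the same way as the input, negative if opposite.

+3164.4070 rpm (same as input, |ω| = 3164.4070 rpm)

Stage 1 [67T→27T]: ω = 1732.0000×67/27 = 4297.9259 rpm, dir flips to −; running = −4297.9259
Stage 2 [67T→91T]: ω = 4297.9259×67/91 = 3164.4070 rpm, dir flips to +; running = +3164.4070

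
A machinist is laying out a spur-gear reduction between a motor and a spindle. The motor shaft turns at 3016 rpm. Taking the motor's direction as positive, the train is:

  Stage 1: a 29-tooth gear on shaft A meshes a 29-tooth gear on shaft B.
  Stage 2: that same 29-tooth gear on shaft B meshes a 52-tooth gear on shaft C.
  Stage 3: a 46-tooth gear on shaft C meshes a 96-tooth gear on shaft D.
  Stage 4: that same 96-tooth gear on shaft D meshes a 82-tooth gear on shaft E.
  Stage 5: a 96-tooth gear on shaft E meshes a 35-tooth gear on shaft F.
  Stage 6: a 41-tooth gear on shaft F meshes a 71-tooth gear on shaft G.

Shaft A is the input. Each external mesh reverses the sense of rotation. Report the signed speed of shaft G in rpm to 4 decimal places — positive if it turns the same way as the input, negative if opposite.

+1494.5095 rpm (same as input, |ω| = 1494.5095 rpm)

Stage 1 [29T→29T]: ω = 3016.0000×29/29 = 3016.0000 rpm, dir flips to −; running = −3016.0000
Stage 2 [29T→52T]: ω = 3016.0000×29/52 = 1682.0000 rpm, dir flips to +; running = +1682.0000
Stage 3 [46T→96T]: ω = 1682.0000×46/96 = 805.9583 rpm, dir flips to −; running = −805.9583
Stage 4 [96T→82T]: ω = 805.9583×96/82 = 943.5610 rpm, dir flips to +; running = +943.5610
Stage 5 [96T→35T]: ω = 943.5610×96/35 = 2588.0530 rpm, dir flips to −; running = −2588.0530
Stage 6 [41T→71T]: ω = 2588.0530×41/71 = 1494.5095 rpm, dir flips to +; running = +1494.5095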